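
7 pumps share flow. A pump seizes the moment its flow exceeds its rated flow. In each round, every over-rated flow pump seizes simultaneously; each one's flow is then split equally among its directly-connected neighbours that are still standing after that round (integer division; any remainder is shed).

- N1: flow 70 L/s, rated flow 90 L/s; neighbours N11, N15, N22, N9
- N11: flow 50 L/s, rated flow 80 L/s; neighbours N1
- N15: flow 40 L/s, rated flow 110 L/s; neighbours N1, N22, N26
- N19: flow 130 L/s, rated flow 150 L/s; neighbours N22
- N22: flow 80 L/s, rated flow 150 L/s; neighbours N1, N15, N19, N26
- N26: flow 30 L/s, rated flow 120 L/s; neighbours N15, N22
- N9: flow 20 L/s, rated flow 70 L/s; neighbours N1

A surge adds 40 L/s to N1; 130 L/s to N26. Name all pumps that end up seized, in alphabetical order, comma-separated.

N1, N15, N19, N22, N26

Round 1 — N1 at 110 > 90; N26 at 160 > 120. N1, N26 seize.
  N1 sheds 110 L/s to N11, N15, N22, N9: 27 each (2 lost).
    N11: 50+27 = 77 ≤ 80
    N15: 40+27 = 67 ≤ 110
    N22: 80+27 = 107 ≤ 150
    N9: 20+27 = 47 ≤ 70
  N26 sheds 160 L/s to N15, N22: 80 each.
    N15: 67+80 = 147 > 110
    N22: 107+80 = 187 > 150
Round 2 — N15, N22 seize.
  N15 sheds 147 L/s: no online neighbours, lost.
  N22 sheds 187 L/s to N19: 187 each.
    N19: 130+187 = 317 > 150
Round 3 — N19 seizes.
  N19 sheds 317 L/s: no online neighbours, lost.
No further seizures.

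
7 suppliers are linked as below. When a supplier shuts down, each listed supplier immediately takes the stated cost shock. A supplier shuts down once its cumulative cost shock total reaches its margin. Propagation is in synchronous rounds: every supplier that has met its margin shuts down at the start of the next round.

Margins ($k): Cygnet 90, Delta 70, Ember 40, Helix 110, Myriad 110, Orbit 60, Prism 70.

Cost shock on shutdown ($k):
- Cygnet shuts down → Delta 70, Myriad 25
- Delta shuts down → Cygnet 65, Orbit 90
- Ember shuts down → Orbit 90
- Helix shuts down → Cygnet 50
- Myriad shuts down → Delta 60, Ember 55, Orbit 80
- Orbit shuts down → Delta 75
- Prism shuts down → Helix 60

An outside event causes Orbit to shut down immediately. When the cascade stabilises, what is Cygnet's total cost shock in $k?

65

Round 1 — Orbit shuts down (initial).
  Delta: +75 → 75 ≥ 70
Round 2 — Delta shuts down.
  Cygnet: +65 → 65 < 90
No further shutdowns.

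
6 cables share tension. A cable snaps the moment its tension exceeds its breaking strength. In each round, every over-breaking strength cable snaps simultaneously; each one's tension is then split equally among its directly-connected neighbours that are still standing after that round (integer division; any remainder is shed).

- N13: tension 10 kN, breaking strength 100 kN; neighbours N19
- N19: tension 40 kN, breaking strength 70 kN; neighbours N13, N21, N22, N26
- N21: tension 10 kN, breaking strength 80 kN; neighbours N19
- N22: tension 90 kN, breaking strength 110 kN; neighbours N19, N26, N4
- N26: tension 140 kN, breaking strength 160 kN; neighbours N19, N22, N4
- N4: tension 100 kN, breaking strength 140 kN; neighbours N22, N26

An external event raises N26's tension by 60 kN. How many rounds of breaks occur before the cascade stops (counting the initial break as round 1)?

2

Round 1 — N26 at 200 > 160. N26 snaps.
  N26 sheds 200 kN to N19, N22, N4: 66 each (2 lost).
    N19: 40+66 = 106 > 70
    N22: 90+66 = 156 > 110
    N4: 100+66 = 166 > 140
Round 2 — N19, N22, N4 snap.
  N19 sheds 106 kN to N13, N21: 53 each.
    N13: 10+53 = 63 ≤ 100
    N21: 10+53 = 63 ≤ 80
  N22 sheds 156 kN: no online neighbours, lost.
  N4 sheds 166 kN: no online neighbours, lost.
No further breaks.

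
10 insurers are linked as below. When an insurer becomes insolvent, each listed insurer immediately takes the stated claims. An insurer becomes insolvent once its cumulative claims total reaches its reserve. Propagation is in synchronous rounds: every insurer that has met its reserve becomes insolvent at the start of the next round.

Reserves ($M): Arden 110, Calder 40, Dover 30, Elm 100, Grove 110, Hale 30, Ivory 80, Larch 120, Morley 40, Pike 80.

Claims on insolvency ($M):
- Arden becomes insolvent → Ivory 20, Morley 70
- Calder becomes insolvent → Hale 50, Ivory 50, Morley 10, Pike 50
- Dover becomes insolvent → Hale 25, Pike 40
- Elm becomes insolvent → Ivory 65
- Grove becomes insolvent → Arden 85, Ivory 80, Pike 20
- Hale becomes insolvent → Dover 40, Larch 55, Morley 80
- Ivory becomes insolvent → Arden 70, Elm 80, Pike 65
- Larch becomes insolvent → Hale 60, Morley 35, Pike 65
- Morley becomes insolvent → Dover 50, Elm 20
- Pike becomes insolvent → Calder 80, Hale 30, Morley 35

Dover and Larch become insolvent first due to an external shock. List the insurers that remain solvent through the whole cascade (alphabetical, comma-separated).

Arden, Elm, Grove, Ivory

Round 1 — Dover, Larch become insolvent (initial).
  Hale: +25+60 → 85 ≥ 30
  Morley: +35 → 35 < 40
  Pike: +40+65 → 105 ≥ 80
Round 2 — Hale, Pike become insolvent.
  Calder: +80 → 80 ≥ 40
  Morley: +80+35 → 150 ≥ 40
Round 3 — Calder, Morley become insolvent.
  Elm: +20 → 20 < 100
  Ivory: +50 → 50 < 80
No further insolvencies.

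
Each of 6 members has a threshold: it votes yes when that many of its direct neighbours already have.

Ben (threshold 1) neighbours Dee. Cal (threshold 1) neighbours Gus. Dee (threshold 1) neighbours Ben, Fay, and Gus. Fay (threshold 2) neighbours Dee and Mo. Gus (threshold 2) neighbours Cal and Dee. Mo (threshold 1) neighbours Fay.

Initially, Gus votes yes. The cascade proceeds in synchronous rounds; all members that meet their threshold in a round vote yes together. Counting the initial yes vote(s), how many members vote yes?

Round 1 — Gus votes yes (initial).
Round 2 — checking thresholds:
  Cal: 1 of 1 neighbours ≥ 1, votes yes.
  Dee: 1 of 3 neighbours ≥ 1, votes yes.
Round 3 — checking thresholds:
  Ben: 1 of 1 neighbours ≥ 1, votes yes.
  Fay: 1 of 2 neighbours < 2, not yet.
Round 4 — no new yes votes; cascade stops.

4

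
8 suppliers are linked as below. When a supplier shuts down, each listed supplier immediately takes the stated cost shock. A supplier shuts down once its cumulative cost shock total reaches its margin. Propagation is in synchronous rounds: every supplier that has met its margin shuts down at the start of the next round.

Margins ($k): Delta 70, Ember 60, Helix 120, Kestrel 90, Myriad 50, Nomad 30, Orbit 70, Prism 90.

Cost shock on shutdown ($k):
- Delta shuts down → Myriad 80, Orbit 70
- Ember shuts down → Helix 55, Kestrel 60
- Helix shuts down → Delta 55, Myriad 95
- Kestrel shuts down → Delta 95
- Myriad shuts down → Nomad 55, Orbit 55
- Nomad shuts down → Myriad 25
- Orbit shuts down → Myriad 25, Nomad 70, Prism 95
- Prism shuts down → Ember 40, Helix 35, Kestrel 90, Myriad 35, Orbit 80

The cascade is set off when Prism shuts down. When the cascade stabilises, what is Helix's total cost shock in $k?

35

Round 1 — Prism shuts down (initial).
  Ember: +40 → 40 < 60
  Helix: +35 → 35 < 120
  Kestrel: +90 → 90 ≥ 90
  Myriad: +35 → 35 < 50
  Orbit: +80 → 80 ≥ 70
Round 2 — Kestrel, Orbit shut down.
  Delta: +95 → 95 ≥ 70
  Myriad: +25 → 60 ≥ 50
  Nomad: +70 → 70 ≥ 30
Round 3 — Delta, Myriad, Nomad shut down.
No further shutdowns.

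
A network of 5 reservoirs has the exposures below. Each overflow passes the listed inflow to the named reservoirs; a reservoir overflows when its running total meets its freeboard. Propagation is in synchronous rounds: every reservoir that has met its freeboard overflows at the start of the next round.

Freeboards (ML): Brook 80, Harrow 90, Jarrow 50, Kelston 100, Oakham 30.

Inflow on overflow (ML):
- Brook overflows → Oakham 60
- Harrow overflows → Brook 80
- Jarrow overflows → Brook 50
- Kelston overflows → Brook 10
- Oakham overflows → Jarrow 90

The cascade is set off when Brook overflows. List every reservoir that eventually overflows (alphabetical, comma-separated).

Brook, Jarrow, Oakham

Round 1 — Brook overflows (initial).
  Oakham: +60 → 60 ≥ 30
Round 2 — Oakham overflows.
  Jarrow: +90 → 90 ≥ 50
Round 3 — Jarrow overflows.
No further overflows.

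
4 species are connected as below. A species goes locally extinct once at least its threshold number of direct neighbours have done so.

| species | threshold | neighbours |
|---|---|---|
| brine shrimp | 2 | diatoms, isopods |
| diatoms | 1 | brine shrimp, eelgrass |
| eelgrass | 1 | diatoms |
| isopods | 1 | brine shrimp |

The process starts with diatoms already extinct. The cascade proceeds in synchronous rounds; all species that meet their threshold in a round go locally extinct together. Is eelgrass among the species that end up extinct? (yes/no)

Round 1 — diatoms goes locally extinct (initial).
Round 2 — checking thresholds:
  brine shrimp: 1 of 2 neighbours < 2, holds.
  eelgrass: 1 of 1 neighbours ≥ 1, goes locally extinct.
Round 3 — no new extinctions; cascade stops.

yes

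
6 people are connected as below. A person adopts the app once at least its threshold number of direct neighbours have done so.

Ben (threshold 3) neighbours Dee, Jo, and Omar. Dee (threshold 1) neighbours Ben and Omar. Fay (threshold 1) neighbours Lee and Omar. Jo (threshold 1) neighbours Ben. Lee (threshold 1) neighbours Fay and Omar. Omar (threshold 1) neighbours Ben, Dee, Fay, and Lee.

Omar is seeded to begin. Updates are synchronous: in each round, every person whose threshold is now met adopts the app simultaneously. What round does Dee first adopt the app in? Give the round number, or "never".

2

Round 1 — Omar adopts the app (initial).
Round 2 — checking thresholds:
  Ben: 1 of 3 neighbours < 3, below threshold.
  Dee: 1 of 2 neighbours ≥ 1, adopts the app.
  Fay: 1 of 2 neighbours ≥ 1, adopts the app.
  Lee: 1 of 2 neighbours ≥ 1, adopts the app.
Round 3 — no new adoptions; cascade stops.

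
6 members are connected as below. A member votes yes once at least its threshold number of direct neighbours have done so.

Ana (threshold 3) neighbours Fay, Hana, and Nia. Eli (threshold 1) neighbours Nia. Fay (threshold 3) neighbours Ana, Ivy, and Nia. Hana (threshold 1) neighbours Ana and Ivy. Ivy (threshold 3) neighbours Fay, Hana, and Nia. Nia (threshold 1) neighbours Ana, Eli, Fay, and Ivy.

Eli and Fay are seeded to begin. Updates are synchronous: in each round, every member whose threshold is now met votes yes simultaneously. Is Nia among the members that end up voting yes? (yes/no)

yes

Round 1 — Eli, Fay vote yes (initial).
Round 2 — checking thresholds:
  Ana: 1 of 3 neighbours < 3, not yet.
  Ivy: 1 of 3 neighbours < 3, not yet.
  Nia: 2 of 4 neighbours ≥ 1, votes yes.
Round 3 — no new yes votes; cascade stops.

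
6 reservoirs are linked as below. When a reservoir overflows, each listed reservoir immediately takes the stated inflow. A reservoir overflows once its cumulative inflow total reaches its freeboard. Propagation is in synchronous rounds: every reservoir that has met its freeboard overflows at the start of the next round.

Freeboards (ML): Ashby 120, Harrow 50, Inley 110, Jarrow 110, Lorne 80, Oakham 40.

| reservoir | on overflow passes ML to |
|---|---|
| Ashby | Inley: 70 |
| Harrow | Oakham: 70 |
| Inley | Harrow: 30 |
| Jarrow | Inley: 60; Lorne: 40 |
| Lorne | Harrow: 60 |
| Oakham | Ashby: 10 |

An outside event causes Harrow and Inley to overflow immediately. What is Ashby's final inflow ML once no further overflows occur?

Round 1 — Harrow, Inley overflow (initial).
  Oakham: +70 → 70 ≥ 40
Round 2 — Oakham overflows.
  Ashby: +10 → 10 < 120
No further overflows.

10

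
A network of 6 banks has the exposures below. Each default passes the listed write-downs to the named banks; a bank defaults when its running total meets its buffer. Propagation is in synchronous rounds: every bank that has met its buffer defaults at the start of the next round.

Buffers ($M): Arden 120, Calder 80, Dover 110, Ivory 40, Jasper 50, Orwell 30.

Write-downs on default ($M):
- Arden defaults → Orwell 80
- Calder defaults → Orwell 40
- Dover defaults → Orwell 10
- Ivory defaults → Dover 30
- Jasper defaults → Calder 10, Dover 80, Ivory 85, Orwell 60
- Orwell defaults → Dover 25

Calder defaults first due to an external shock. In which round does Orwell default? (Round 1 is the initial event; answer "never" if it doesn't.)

2

Round 1 — Calder defaults (initial).
  Orwell: +40 → 40 ≥ 30
Round 2 — Orwell defaults.
  Dover: +25 → 25 < 110
No further defaults.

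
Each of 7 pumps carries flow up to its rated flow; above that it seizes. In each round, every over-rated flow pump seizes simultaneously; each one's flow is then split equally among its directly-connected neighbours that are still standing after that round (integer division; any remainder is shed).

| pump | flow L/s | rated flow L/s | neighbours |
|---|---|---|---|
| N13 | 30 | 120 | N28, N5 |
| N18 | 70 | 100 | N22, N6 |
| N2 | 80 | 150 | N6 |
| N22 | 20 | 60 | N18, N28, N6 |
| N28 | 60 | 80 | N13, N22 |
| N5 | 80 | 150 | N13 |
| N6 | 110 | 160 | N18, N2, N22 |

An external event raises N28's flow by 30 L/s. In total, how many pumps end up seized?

5

Round 1 — N28 at 90 > 80. N28 seizes.
  N28 sheds 90 L/s to N13, N22: 45 each.
    N13: 30+45 = 75 ≤ 120
    N22: 20+45 = 65 > 60
Round 2 — N22 seizes.
  N22 sheds 65 L/s to N18, N6: 32 each (1 lost).
    N18: 70+32 = 102 > 100
    N6: 110+32 = 142 ≤ 160
Round 3 — N18 seizes.
  N18 sheds 102 L/s to N6: 102 each.
    N6: 142+102 = 244 > 160
Round 4 — N6 seizes.
  N6 sheds 244 L/s to N2: 244 each.
    N2: 80+244 = 324 > 150
Round 5 — N2 seizes.
  N2 sheds 324 L/s: no online neighbours, lost.
No further seizures.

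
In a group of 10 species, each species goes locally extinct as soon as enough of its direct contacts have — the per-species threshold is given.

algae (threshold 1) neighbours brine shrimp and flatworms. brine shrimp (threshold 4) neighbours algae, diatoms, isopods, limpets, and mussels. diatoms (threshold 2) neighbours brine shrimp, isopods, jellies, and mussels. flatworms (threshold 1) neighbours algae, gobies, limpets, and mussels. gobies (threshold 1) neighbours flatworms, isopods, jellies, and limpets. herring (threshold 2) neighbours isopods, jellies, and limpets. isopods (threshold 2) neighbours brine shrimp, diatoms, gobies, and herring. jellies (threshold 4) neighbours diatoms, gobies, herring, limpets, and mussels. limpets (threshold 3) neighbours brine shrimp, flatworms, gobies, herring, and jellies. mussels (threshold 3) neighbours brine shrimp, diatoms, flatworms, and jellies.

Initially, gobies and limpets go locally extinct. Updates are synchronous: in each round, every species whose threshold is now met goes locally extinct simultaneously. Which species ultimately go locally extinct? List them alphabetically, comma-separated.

algae, flatworms, gobies, limpets

Round 1 — gobies, limpets go locally extinct (initial).
Round 2 — checking thresholds:
  brine shrimp: 1 of 5 neighbours < 4, below threshold.
  flatworms: 2 of 4 neighbours ≥ 1, goes locally extinct.
  herring: 1 of 3 neighbours < 2, below threshold.
  isopods: 1 of 4 neighbours < 2, below threshold.
  jellies: 2 of 5 neighbours < 4, below threshold.
Round 3 — checking thresholds:
  algae: 1 of 2 neighbours ≥ 1, goes locally extinct.
  brine shrimp: 1 of 5 neighbours < 4, below threshold.
  herring: 1 of 3 neighbours < 2, below threshold.
  isopods: 1 of 4 neighbours < 2, below threshold.
  jellies: 2 of 5 neighbours < 4, below threshold.
  mussels: 1 of 4 neighbours < 3, below threshold.
Round 4 — no new extinctions; cascade stops.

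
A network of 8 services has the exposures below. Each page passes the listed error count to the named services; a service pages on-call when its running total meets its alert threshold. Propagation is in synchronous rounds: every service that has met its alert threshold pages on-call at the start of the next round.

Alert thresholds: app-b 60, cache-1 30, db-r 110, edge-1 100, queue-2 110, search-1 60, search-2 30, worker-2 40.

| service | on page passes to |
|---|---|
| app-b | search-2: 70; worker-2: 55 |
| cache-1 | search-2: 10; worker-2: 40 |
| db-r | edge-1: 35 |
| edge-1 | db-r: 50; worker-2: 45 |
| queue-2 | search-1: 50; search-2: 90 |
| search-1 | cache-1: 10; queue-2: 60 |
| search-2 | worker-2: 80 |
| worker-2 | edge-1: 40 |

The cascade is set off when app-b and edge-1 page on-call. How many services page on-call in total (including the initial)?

Round 1 — app-b, edge-1 page on-call (initial).
  db-r: +50 → 50 < 110
  search-2: +70 → 70 ≥ 30
  worker-2: +55+45 → 100 ≥ 40
Round 2 — search-2, worker-2 page on-call.
No further pages.

4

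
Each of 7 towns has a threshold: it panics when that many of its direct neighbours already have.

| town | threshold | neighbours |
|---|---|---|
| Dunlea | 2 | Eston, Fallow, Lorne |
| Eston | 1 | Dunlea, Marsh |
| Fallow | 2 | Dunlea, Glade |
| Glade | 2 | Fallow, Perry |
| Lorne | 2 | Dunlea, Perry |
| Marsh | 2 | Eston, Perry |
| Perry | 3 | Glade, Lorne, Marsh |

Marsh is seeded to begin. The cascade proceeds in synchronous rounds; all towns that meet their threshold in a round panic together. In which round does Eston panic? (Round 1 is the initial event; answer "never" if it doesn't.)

2

Round 1 — Marsh panics (initial).
Round 2 — checking thresholds:
  Eston: 1 of 2 neighbours ≥ 1, panics.
  Perry: 1 of 3 neighbours < 3, not yet.
Round 3 — no new panics; cascade stops.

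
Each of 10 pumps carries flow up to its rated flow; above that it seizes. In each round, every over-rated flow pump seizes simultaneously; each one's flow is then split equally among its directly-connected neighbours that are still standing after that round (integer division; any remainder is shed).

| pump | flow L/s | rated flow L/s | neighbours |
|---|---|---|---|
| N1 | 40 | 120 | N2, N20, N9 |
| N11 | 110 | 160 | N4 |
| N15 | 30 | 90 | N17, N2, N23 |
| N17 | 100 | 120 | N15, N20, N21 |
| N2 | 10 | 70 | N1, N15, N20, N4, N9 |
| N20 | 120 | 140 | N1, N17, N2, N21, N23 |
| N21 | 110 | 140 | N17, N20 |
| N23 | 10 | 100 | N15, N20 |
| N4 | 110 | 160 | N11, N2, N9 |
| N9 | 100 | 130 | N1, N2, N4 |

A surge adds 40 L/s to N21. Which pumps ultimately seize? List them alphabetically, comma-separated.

N1, N11, N15, N17, N2, N20, N21, N23, N4, N9

Round 1 — N21 at 150 > 140. N21 seizes.
  N21 sheds 150 L/s to N17, N20: 75 each.
    N17: 100+75 = 175 > 120
    N20: 120+75 = 195 > 140
Round 2 — N17, N20 seize.
  N17 sheds 175 L/s to N15: 175 each.
    N15: 30+175 = 205 > 90
  N20 sheds 195 L/s to N1, N2, N23: 65 each.
    N1: 40+65 = 105 ≤ 120
    N2: 10+65 = 75 > 70
    N23: 10+65 = 75 ≤ 100
Round 3 — N15, N2 seize.
  N15 sheds 205 L/s to N23: 205 each.
    N23: 75+205 = 280 > 100
  N2 sheds 75 L/s to N1, N4, N9: 25 each.
    N1: 105+25 = 130 > 120
    N4: 110+25 = 135 ≤ 160
    N9: 100+25 = 125 ≤ 130
Round 4 — N1, N23 seize.
  N1 sheds 130 L/s to N9: 130 each.
    N9: 125+130 = 255 > 130
  N23 sheds 280 L/s: no online neighbours, lost.
Round 5 — N9 seizes.
  N9 sheds 255 L/s to N4: 255 each.
    N4: 135+255 = 390 > 160
Round 6 — N4 seizes.
  N4 sheds 390 L/s to N11: 390 each.
    N11: 110+390 = 500 > 160
Round 7 — N11 seizes.
  N11 sheds 500 L/s: no online neighbours, lost.
No further seizures.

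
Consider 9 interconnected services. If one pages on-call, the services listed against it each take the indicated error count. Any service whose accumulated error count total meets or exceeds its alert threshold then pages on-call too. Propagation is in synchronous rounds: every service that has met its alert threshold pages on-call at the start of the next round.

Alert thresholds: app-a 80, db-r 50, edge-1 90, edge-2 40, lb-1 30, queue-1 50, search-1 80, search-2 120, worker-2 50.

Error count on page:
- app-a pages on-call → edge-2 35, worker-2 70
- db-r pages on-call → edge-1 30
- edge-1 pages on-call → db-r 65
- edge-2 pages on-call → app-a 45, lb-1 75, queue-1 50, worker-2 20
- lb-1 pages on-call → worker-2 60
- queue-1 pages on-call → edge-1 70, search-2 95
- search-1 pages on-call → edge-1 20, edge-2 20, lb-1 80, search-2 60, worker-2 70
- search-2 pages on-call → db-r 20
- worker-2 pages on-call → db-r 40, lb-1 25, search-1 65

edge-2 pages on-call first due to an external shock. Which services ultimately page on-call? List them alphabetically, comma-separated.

edge-2, lb-1, queue-1, worker-2

Round 1 — edge-2 pages on-call (initial).
  app-a: +45 → 45 < 80
  lb-1: +75 → 75 ≥ 30
  queue-1: +50 → 50 ≥ 50
  worker-2: +20 → 20 < 50
Round 2 — lb-1, queue-1 page on-call.
  edge-1: +70 → 70 < 90
  search-2: +95 → 95 < 120
  worker-2: +60 → 80 ≥ 50
Round 3 — worker-2 pages on-call.
  db-r: +40 → 40 < 50
  search-1: +65 → 65 < 80
No further pages.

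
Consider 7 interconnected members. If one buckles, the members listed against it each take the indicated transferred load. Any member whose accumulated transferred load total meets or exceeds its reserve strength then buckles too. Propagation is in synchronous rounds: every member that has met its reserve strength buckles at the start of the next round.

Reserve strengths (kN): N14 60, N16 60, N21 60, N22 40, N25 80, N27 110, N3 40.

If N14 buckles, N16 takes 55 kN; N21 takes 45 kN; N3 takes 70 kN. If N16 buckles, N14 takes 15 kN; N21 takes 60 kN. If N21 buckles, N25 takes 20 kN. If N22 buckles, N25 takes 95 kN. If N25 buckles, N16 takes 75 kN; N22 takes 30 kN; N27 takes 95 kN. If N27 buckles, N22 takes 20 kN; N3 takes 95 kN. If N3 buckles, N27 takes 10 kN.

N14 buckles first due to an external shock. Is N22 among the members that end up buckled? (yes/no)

Round 1 — N14 buckles (initial).
  N16: +55 → 55 < 60
  N21: +45 → 45 < 60
  N3: +70 → 70 ≥ 40
Round 2 — N3 buckles.
  N27: +10 → 10 < 110
No further bucklings.

no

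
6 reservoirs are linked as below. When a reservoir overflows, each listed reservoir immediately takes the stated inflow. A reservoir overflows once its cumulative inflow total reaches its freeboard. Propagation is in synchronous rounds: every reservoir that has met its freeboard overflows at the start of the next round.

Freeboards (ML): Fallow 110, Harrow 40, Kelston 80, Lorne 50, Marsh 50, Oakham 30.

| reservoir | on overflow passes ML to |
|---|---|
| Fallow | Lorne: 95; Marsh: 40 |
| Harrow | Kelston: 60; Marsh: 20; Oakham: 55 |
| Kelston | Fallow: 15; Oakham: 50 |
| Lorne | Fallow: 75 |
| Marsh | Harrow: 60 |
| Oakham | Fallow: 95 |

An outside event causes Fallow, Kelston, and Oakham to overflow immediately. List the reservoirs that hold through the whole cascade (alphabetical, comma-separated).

Harrow, Marsh

Round 1 — Fallow, Kelston, Oakham overflow (initial).
  Lorne: +95 → 95 ≥ 50
  Marsh: +40 → 40 < 50
Round 2 — Lorne overflows.
No further overflows.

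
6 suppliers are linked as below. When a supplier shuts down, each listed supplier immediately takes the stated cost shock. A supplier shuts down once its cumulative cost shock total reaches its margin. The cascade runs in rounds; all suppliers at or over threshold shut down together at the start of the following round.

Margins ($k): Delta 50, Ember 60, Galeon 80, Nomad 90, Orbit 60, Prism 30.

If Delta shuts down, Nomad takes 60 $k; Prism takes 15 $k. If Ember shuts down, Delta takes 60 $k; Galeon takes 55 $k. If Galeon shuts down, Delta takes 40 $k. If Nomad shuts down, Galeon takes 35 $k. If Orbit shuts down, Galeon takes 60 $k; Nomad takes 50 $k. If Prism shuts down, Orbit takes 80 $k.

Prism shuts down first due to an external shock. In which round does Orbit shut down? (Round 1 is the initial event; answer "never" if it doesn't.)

2

Round 1 — Prism shuts down (initial).
  Orbit: +80 → 80 ≥ 60
Round 2 — Orbit shuts down.
  Galeon: +60 → 60 < 80
  Nomad: +50 → 50 < 90
No further shutdowns.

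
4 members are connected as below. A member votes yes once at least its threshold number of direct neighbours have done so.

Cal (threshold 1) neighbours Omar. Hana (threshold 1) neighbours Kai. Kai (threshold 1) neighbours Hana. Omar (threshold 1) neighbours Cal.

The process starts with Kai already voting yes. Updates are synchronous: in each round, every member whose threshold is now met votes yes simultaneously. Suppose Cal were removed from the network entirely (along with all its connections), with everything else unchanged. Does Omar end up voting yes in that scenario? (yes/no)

With Cal removed:
Round 1 — Kai votes yes (initial).
Round 2 — checking thresholds:
  Hana: 1 of 1 neighbours ≥ 1, votes yes.
Round 3 — no new yes votes; cascade stops.

no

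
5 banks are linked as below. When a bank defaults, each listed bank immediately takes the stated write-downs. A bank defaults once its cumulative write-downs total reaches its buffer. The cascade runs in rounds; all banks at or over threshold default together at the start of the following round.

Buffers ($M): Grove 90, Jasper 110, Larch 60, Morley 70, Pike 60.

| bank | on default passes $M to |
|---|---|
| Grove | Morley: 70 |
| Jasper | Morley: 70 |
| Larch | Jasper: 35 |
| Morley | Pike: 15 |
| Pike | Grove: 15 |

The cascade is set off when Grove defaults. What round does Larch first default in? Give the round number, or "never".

never

Round 1 — Grove defaults (initial).
  Morley: +70 → 70 ≥ 70
Round 2 — Morley defaults.
  Pike: +15 → 15 < 60
No further defaults.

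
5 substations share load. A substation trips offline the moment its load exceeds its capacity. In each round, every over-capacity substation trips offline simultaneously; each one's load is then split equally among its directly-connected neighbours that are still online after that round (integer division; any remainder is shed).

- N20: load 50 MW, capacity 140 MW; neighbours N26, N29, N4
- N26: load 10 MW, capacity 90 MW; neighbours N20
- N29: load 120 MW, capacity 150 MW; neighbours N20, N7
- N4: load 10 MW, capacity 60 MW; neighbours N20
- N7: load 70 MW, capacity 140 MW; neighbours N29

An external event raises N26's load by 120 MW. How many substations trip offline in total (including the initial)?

5

Round 1 — N26 at 130 > 90. N26 trips offline.
  N26 sheds 130 MW to N20: 130 each.
    N20: 50+130 = 180 > 140
Round 2 — N20 trips offline.
  N20 sheds 180 MW to N29, N4: 90 each.
    N29: 120+90 = 210 > 150
    N4: 10+90 = 100 > 60
Round 3 — N29, N4 trip offline.
  N29 sheds 210 MW to N7: 210 each.
    N7: 70+210 = 280 > 140
  N4 sheds 100 MW: no online neighbours, lost.
Round 4 — N7 trips offline.
  N7 sheds 280 MW: no online neighbours, lost.
No further trips.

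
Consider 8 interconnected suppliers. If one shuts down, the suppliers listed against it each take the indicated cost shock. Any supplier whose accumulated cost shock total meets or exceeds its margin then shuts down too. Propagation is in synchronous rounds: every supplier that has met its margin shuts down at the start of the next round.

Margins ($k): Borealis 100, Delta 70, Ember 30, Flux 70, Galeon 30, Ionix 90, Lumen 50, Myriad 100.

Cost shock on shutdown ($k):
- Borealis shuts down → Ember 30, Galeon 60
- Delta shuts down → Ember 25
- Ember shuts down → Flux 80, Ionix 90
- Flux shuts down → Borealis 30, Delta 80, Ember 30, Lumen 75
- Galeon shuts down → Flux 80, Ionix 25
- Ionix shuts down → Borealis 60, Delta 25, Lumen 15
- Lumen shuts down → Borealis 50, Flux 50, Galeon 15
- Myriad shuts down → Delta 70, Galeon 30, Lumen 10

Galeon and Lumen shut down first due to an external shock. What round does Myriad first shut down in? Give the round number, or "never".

never

Round 1 — Galeon, Lumen shut down (initial).
  Borealis: +50 → 50 < 100
  Flux: +80+50 → 130 ≥ 70
  Ionix: +25 → 25 < 90
Round 2 — Flux shuts down.
  Borealis: +30 → 80 < 100
  Delta: +80 → 80 ≥ 70
  Ember: +30 → 30 ≥ 30
Round 3 — Delta, Ember shut down.
  Ionix: +90 → 115 ≥ 90
Round 4 — Ionix shuts down.
  Borealis: +60 → 140 ≥ 100
Round 5 — Borealis shuts down.
No further shutdowns.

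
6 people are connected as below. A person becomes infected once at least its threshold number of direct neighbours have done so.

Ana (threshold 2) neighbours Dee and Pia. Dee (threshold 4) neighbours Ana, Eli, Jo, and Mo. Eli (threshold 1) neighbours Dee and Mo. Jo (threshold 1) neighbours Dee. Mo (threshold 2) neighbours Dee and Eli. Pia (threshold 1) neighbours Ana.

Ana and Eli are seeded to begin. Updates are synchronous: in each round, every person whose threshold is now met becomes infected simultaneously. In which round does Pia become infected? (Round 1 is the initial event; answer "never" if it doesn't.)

2

Round 1 — Ana, Eli become infected (initial).
Round 2 — checking thresholds:
  Dee: 2 of 4 neighbours < 4, below threshold.
  Mo: 1 of 2 neighbours < 2, below threshold.
  Pia: 1 of 1 neighbours ≥ 1, becomes infected.
Round 3 — no new infections; cascade stops.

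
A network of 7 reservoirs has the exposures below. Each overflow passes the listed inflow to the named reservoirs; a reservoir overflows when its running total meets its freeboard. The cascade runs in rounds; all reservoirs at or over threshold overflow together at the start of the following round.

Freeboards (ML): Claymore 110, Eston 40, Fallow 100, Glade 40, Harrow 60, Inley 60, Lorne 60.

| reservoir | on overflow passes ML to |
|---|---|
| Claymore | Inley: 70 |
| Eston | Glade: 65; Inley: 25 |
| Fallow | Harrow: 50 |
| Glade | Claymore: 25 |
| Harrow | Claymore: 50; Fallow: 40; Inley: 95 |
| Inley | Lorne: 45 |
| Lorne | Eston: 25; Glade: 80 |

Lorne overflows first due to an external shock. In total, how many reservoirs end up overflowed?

Round 1 — Lorne overflows (initial).
  Eston: +25 → 25 < 40
  Glade: +80 → 80 ≥ 40
Round 2 — Glade overflows.
  Claymore: +25 → 25 < 110
No further overflows.

2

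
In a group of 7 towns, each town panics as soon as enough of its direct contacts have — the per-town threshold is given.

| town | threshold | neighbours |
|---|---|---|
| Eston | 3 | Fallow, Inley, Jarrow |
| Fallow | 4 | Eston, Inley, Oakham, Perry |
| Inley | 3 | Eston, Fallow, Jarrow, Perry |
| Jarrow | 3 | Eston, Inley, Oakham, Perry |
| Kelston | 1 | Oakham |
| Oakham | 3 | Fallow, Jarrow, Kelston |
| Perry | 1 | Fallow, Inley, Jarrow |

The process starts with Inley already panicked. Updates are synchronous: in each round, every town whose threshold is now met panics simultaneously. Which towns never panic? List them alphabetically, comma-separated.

Round 1 — Inley panics (initial).
Round 2 — checking thresholds:
  Eston: 1 of 3 neighbours < 3, holds.
  Fallow: 1 of 4 neighbours < 4, holds.
  Jarrow: 1 of 4 neighbours < 3, holds.
  Perry: 1 of 3 neighbours ≥ 1, panics.
Round 3 — no new panics; cascade stops.

Eston, Fallow, Jarrow, Kelston, Oakham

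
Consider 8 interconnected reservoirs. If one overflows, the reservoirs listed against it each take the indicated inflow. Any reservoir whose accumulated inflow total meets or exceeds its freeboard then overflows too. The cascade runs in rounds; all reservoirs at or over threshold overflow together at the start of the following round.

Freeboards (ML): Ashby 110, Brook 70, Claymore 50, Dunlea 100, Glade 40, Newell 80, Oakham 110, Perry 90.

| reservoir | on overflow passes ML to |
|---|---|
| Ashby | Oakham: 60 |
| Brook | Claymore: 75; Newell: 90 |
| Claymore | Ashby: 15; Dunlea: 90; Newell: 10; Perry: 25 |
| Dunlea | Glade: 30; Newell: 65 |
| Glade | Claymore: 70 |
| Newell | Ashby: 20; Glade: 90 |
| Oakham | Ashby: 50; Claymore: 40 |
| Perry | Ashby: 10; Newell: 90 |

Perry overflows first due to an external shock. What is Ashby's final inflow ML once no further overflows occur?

Round 1 — Perry overflows (initial).
  Ashby: +10 → 10 < 110
  Newell: +90 → 90 ≥ 80
Round 2 — Newell overflows.
  Ashby: +20 → 30 < 110
  Glade: +90 → 90 ≥ 40
Round 3 — Glade overflows.
  Claymore: +70 → 70 ≥ 50
Round 4 — Claymore overflows.
  Ashby: +15 → 45 < 110
  Dunlea: +90 → 90 < 100
No further overflows.

45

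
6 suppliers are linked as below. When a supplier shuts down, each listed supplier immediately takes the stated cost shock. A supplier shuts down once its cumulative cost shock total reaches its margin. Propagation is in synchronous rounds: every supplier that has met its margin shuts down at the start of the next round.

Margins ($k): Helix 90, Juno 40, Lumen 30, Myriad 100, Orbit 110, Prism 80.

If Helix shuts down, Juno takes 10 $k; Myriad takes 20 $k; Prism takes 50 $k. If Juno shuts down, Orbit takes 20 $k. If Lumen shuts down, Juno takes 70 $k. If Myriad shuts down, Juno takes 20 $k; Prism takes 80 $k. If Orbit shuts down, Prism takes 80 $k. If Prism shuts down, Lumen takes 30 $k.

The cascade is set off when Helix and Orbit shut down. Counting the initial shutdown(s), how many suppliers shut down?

Round 1 — Helix, Orbit shut down (initial).
  Juno: +10 → 10 < 40
  Myriad: +20 → 20 < 100
  Prism: +50+80 → 130 ≥ 80
Round 2 — Prism shuts down.
  Lumen: +30 → 30 ≥ 30
Round 3 — Lumen shuts down.
  Juno: +70 → 80 ≥ 40
Round 4 — Juno shuts down.
No further shutdowns.

5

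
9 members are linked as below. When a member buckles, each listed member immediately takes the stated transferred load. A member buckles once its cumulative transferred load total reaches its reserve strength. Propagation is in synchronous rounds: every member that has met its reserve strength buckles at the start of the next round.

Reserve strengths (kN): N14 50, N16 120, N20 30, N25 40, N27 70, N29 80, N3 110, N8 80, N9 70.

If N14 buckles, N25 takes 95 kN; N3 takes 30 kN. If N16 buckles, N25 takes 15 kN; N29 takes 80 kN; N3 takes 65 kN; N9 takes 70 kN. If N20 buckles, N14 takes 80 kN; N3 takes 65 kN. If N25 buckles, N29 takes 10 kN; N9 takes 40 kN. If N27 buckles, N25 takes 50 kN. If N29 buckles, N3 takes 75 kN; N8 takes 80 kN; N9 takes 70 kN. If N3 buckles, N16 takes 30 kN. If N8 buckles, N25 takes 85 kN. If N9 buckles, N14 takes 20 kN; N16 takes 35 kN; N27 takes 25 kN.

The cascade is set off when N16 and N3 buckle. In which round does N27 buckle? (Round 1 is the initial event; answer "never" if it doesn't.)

Round 1 — N16, N3 buckle (initial).
  N25: +15 → 15 < 40
  N29: +80 → 80 ≥ 80
  N9: +70 → 70 ≥ 70
Round 2 — N29, N9 buckle.
  N14: +20 → 20 < 50
  N27: +25 → 25 < 70
  N8: +80 → 80 ≥ 80
Round 3 — N8 buckles.
  N25: +85 → 100 ≥ 40
Round 4 — N25 buckles.
No further bucklings.

never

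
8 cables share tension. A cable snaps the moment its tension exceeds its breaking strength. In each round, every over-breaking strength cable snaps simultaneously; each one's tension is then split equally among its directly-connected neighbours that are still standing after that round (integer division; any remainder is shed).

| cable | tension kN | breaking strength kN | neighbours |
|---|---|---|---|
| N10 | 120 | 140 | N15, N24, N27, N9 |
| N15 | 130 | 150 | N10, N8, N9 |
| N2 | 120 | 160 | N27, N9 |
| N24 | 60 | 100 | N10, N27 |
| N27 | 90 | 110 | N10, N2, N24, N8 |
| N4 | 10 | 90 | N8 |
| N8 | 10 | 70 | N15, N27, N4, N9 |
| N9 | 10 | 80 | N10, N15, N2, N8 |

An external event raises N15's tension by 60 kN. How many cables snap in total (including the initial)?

Round 1 — N15 at 190 > 150. N15 snaps.
  N15 sheds 190 kN to N10, N8, N9: 63 each (1 lost).
    N10: 120+63 = 183 > 140
    N8: 10+63 = 73 > 70
    N9: 10+63 = 73 ≤ 80
Round 2 — N10, N8 snap.
  N10 sheds 183 kN to N24, N27, N9: 61 each.
    N24: 60+61 = 121 > 100
    N27: 90+61 = 151 > 110
    N9: 73+61 = 134 > 80
  N8 sheds 73 kN to N27, N4, N9: 24 each (1 lost).
    N27: 151+24 = 175 > 110
    N4: 10+24 = 34 ≤ 90
    N9: 134+24 = 158 > 80
Round 3 — N24, N27, N9 snap.
  N24 sheds 121 kN: no online neighbours, lost.
  N27 sheds 175 kN to N2: 175 each.
    N2: 120+175 = 295 > 160
  N9 sheds 158 kN to N2: 158 each.
    N2: 295+158 = 453 > 160
Round 4 — N2 snaps.
  N2 sheds 453 kN: no online neighbours, lost.
No further breaks.

7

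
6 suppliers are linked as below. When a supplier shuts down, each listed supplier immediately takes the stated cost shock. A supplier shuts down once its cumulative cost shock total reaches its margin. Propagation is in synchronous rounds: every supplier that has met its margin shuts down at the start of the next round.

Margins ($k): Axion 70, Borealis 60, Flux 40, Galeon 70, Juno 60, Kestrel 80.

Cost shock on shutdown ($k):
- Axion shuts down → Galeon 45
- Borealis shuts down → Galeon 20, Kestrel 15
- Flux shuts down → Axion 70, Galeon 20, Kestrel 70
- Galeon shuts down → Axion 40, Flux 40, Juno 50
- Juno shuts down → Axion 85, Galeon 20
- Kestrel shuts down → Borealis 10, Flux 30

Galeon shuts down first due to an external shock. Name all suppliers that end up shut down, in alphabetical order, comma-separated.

Axion, Flux, Galeon

Round 1 — Galeon shuts down (initial).
  Axion: +40 → 40 < 70
  Flux: +40 → 40 ≥ 40
  Juno: +50 → 50 < 60
Round 2 — Flux shuts down.
  Axion: +70 → 110 ≥ 70
  Kestrel: +70 → 70 < 80
Round 3 — Axion shuts down.
No further shutdowns.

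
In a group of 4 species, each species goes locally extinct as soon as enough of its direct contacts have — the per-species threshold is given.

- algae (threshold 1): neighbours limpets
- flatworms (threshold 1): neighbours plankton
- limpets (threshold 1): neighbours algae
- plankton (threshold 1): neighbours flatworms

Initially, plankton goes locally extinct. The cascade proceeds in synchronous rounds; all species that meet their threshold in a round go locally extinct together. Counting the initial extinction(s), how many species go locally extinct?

Round 1 — plankton goes locally extinct (initial).
Round 2 — checking thresholds:
  flatworms: 1 of 1 neighbours ≥ 1, goes locally extinct.
Round 3 — no new extinctions; cascade stops.

2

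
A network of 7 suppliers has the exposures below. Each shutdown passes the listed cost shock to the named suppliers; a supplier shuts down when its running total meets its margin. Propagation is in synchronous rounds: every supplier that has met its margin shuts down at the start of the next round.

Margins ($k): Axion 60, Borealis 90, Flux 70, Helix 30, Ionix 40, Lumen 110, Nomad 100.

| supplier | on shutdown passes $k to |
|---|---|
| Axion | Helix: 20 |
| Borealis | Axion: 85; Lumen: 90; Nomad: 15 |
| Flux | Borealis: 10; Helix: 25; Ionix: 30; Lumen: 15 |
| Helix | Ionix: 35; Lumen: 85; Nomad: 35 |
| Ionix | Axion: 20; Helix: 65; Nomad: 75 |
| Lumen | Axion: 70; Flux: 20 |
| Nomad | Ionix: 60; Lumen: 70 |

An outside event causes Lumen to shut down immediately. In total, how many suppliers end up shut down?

Round 1 — Lumen shuts down (initial).
  Axion: +70 → 70 ≥ 60
  Flux: +20 → 20 < 70
Round 2 — Axion shuts down.
  Helix: +20 → 20 < 30
No further shutdowns.

2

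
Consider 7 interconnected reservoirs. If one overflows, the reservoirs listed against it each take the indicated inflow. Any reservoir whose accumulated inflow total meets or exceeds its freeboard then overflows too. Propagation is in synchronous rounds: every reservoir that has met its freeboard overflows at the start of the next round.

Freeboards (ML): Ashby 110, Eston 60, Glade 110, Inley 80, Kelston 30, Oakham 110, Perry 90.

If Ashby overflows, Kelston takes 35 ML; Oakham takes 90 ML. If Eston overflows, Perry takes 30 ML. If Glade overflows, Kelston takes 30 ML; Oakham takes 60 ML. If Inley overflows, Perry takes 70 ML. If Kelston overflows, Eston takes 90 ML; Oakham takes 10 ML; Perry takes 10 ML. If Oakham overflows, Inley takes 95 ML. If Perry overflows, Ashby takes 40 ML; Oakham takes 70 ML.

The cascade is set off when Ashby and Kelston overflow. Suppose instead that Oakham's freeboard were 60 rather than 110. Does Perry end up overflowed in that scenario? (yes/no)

With Oakham's freeboard at 60:
Round 1 — Ashby, Kelston overflow (initial).
  Eston: +90 → 90 ≥ 60
  Oakham: +90+10 → 100 ≥ 60
  Perry: +10 → 10 < 90
Round 2 — Eston, Oakham overflow.
  Inley: +95 → 95 ≥ 80
  Perry: +30 → 40 < 90
Round 3 — Inley overflows.
  Perry: +70 → 110 ≥ 90
Round 4 — Perry overflows.
No further overflows.

yes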